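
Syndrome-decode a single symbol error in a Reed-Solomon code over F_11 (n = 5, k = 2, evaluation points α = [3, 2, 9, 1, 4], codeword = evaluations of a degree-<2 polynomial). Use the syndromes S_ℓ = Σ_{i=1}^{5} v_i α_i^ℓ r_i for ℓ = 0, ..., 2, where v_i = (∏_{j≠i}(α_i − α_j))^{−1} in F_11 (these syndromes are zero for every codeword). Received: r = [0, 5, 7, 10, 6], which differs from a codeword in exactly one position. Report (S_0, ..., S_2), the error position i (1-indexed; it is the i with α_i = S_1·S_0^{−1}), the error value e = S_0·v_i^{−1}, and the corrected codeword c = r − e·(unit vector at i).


S = (6, 10, 2), error at position 3, error magnitude e = 4, c = [0, 5, 3, 10, 6].

Step 1: column multipliers v_i = (∏_{j≠i}(α_i − α_j))^{−1} mod 11.
  i = 1 (α = 3): (3−2)(3−9)(3−1)(3−4) = 1·(−6)·2·(−1) = 12 ≡ 1, so v_1 = 1^{−1} = 1 (mod 11).
  i = 2 (α = 2): (2−3)(2−9)(2−1)(2−4) = (−1)·(−7)·1·(−2) = −14 ≡ 8, so v_2 = 8^{−1} = 7 (mod 11).
  i = 3 (α = 9): (9−3)(9−2)(9−1)(9−4) = 6·7·8·5 = 1680 ≡ 8, so v_3 = 8^{−1} = 7 (mod 11).
  i = 4 (α = 1): (1−3)(1−2)(1−9)(1−4) = (−2)·(−1)·(−8)·(−3) = 48 ≡ 4, so v_4 = 4^{−1} = 3 (mod 11).
  i = 5 (α = 4): (4−3)(4−2)(4−9)(4−1) = 1·2·(−5)·3 = −30 ≡ 3, so v_5 = 3^{−1} = 4 (mod 11).
  v = [1, 7, 7, 3, 4].
Step 2: syndromes of r = [0, 5, 7, 10, 6] (all sums mod 11).
  S_0 = Σ v_i r_i = 1·0 + 7·5 + 7·7 + 3·10 + 4·6 = 138 ≡ 6.
  S_1 = Σ v_i α_i r_i = 1·3·0 + 7·2·5 + 7·9·7 + 3·1·10 + 4·4·6 = 637 ≡ 10.
  α_i^2 mod 11 = [9, 4, 4, 1, 5].
  S_2 = Σ v_i α_i^2 r_i = 1·9·0 + 7·4·5 + 7·4·7 + 3·1·10 + 4·5·6 = 486 ≡ 2.
  S = (6, 10, 2) ≠ 0, so r is not a codeword (an error is present).
Step 3: locate the error. For a single error e at position i, S_ℓ = v_i·e·α_i^ℓ, so α_err = S_1/S_0.
  S_0^{−1} = 6^{−1} = 2 (mod 11), so α_err = 10·2 = 20 ≡ 9 = α_3. Error position i = 3.
  Consistency check: S_2/S_1 = 2·10 = 20 ≡ 9 = α_err ✓ (single-error assumption holds).
Step 4: error magnitude e = S_0/v_3 = S_0·∏_{j≠3}(α_3 − α_j) = 6·8 = 48 ≡ 4 (mod 11).
Step 5: correct position 3: c_3 = r_3 − e = 7 − 4 ≡ 3 (mod 11). Hence c = [0, 5, 3, 10, 6].
  Check: interpolating c through the α_i gives m(x) = 4 + 6·x (degree < 2) with m(α_i) = c_i for every i, so c is indeed a codeword.


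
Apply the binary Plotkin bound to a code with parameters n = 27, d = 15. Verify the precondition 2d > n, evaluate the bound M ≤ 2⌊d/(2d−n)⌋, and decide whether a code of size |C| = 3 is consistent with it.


Plotkin bound M ≤ 10; given |C| = 3 ≤ bound (satisfied).

Check applicability: 2d = 30, n = 27.
2d − n = 3 > 0, so Plotkin applies.
Compute d/(2d−n) = 15/3 ≈ 5.0000.
⌊d/(2d−n)⌋ = 5.
Plotkin bound: M ≤ 2·5 = 10.
Given |C| = 3, check: satisfied.
This |C| is below the Plotkin bound.


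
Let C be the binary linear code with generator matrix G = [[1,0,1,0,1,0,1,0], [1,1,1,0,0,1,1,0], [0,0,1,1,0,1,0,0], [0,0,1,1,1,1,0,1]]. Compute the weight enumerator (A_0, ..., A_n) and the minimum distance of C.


Weight distribution: A_0 = 1, A_2 = 1, A_3 = 3, A_4 = 5, A_5 = 4, A_6 = 1, A_7 = 1. Minimum distance d = 2.

Enumerate all 2^4 = 16 messages m ∈ F_2^4.
For each, compute codeword c = mG in F_2^8, then tally its weight.
  m = 0000 → c = 00000000, weight = 0.
  m = 1000 → c = 10101010, weight = 4.
  m = 0100 → c = 11100110, weight = 5.
  m = 1100 → c = 01001100, weight = 3.
  m = 0010 → c = 00110100, weight = 3.
  m = 1010 → c = 10011110, weight = 5.
  m = 0110 → c = 11010010, weight = 4.
  m = 1110 → c = 01111000, weight = 4.
  m = 0001 → c = 00111101, weight = 5.
  m = 1001 → c = 10010111, weight = 5.
  m = 0101 → c = 11011011, weight = 6.
  m = 1101 → c = 01110001, weight = 4.
  m = 0011 → c = 00001001, weight = 2.
  m = 1011 → c = 10100011, weight = 4.
  m = 0111 → c = 11101111, weight = 7.
  m = 1111 → c = 01000101, weight = 3.
Tally weights:
  weight 0: 1 codewords.
  weight 2: 1 codewords.
  weight 3: 3 codewords.
  weight 4: 5 codewords.
  weight 5: 4 codewords.
  weight 6: 1 codewords.
  weight 7: 1 codewords.
Minimum distance d = smallest w > 0 with A_w > 0 = 2.
Sanity: Σ A_w = 16 = 2^4 = 16 ✓.


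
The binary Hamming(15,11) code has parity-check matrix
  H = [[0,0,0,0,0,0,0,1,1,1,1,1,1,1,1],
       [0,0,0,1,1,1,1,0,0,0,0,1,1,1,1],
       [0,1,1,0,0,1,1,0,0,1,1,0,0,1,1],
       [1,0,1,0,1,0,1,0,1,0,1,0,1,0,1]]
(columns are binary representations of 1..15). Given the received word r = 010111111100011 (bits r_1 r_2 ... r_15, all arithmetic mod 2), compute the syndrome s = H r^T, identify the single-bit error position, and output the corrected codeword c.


s = (1, 0, 0, 0)^T, error position = 8, corrected codeword c = 010111101100011

Compute s = H r^T mod 2 one row at a time:
  s_1 = 1 + 1 + 1 + 0 + 0 + 0 + 1 + 1 = 5 ≡ 1 (mod 2).
  s_2 = 1 + 1 + 1 + 1 + 0 + 0 + 1 + 1 = 6 ≡ 0 (mod 2).
  s_3 = 1 + 0 + 1 + 1 + 1 + 0 + 1 + 1 = 6 ≡ 0 (mod 2).
  s_4 = 0 + 0 + 1 + 1 + 1 + 0 + 0 + 1 = 4 ≡ 0 (mod 2).
s = (1, 0, 0, 0)^T — this equals column 8 of H (binary 1000), so error is at position 8.
Correct: flip bit 8 of r = 010111111100011 to get c = 010111101100011.


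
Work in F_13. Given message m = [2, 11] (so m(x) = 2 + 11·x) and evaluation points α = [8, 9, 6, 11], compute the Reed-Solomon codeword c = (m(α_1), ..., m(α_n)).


c = [12, 10, 3, 6]

Message polynomial: m(x) = 2 + 11·x (mod 13).
For each evaluation point α_i, compute m(α_i) mod 13:
  α_1 = 8: Horner steps 11 → 12, so m(8) = 12.
  α_2 = 9: Horner steps 11 → 10, so m(9) = 10.
  α_3 = 6: Horner steps 11 → 3, so m(6) = 3.
  α_4 = 11: Horner steps 11 → 6, so m(11) = 6.
Codeword c = [12, 10, 3, 6] ∈ F_13^4.


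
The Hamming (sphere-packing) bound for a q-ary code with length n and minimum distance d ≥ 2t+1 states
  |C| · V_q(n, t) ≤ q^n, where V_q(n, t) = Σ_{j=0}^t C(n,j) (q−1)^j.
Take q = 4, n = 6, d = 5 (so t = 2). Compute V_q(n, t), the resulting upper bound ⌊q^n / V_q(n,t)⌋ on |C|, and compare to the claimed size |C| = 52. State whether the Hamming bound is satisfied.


V_q(n, t) = 154, q^n = 4096, Hamming bound = 26, |C| = 52 > bound (violated).

Step 1: Compute V_q(n, t) = Σ_{j=0}^2 C(n, j) (q−1)^j.
  j = 0: C(6,0)·(3)^0 = 1·1 = 1.
  j = 1: C(6,1)·(3)^1 = 6·3 = 18.
  j = 2: C(6,2)·(3)^2 = 15·9 = 135.
  V_q(n, t) = 1 + 18 + 135 = 154.
Step 2: q^n = 4^6 = 4096.
Step 3: Hamming bound ⌊q^n / V_q(n,t)⌋ = ⌊4096/154⌋ = 26.
Step 4: Compare |C| = 52 to 26: violated.
The claimed |C| lies above the Hamming bound, so no 4-ary code of length 6 with d ≥ 5 can have 52 codewords.


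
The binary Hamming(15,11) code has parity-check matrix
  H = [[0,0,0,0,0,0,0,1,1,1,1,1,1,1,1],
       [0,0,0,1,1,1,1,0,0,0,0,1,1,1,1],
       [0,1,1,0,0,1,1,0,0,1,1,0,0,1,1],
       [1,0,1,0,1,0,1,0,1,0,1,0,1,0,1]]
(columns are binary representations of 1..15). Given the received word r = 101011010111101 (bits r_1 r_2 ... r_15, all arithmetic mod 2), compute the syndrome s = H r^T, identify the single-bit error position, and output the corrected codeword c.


s = (0, 1, 1, 0)^T, error position = 6, corrected codeword c = 101010010111101

Compute s = H r^T mod 2 one row at a time:
  s_1 = 1 + 0 + 1 + 1 + 1 + 1 + 0 + 1 = 6 ≡ 0 (mod 2).
  s_2 = 0 + 1 + 1 + 0 + 1 + 1 + 0 + 1 = 5 ≡ 1 (mod 2).
  s_3 = 0 + 1 + 1 + 0 + 1 + 1 + 0 + 1 = 5 ≡ 1 (mod 2).
  s_4 = 1 + 1 + 1 + 0 + 0 + 1 + 1 + 1 = 6 ≡ 0 (mod 2).
s = (0, 1, 1, 0)^T — this equals column 6 of H (binary 0110), so error is at position 6.
Correct: flip bit 6 of r = 101011010111101 to get c = 101010010111101.


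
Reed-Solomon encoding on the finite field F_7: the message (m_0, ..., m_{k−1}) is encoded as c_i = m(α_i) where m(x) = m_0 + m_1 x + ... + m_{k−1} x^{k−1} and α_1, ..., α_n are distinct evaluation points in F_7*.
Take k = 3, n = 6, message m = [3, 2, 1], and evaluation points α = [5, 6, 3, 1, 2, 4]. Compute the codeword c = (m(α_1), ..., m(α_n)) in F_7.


c = [3, 2, 4, 6, 4, 6]

Message polynomial: m(x) = 3 + 2·x + 1·x^2 (mod 7).
For each evaluation point α_i, compute m(α_i) mod 7:
  α_1 = 5: Horner steps 1 → 0 → 3, so m(5) = 3.
  α_2 = 6: Horner steps 1 → 1 → 2, so m(6) = 2.
  α_3 = 3: Horner steps 1 → 5 → 4, so m(3) = 4.
  α_4 = 1: Horner steps 1 → 3 → 6, so m(1) = 6.
  α_5 = 2: Horner steps 1 → 4 → 4, so m(2) = 4.
  α_6 = 4: Horner steps 1 → 6 → 6, so m(4) = 6.
Codeword c = [3, 2, 4, 6, 4, 6] ∈ F_7^6.


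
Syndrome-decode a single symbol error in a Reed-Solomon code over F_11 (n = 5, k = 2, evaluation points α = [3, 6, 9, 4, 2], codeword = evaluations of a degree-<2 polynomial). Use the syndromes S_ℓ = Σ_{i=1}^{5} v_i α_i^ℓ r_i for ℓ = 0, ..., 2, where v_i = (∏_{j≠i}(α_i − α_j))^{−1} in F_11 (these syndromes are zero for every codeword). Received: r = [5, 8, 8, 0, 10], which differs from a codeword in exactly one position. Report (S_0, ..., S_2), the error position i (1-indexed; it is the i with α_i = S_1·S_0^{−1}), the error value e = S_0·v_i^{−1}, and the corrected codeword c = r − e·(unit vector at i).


S = (8, 4, 2), error at position 2, error magnitude e = 7, c = [5, 1, 8, 0, 10].

Step 1: column multipliers v_i = (∏_{j≠i}(α_i − α_j))^{−1} mod 11.
  i = 1 (α = 3): (3−6)(3−9)(3−4)(3−2) = (−3)·(−6)·(−1)·1 = −18 ≡ 4, so v_1 = 4^{−1} = 3 (mod 11).
  i = 2 (α = 6): (6−3)(6−9)(6−4)(6−2) = 3·(−3)·2·4 = −72 ≡ 5, so v_2 = 5^{−1} = 9 (mod 11).
  i = 3 (α = 9): (9−3)(9−6)(9−4)(9−2) = 6·3·5·7 = 630 ≡ 3, so v_3 = 3^{−1} = 4 (mod 11).
  i = 4 (α = 4): (4−3)(4−6)(4−9)(4−2) = 1·(−2)·(−5)·2 = 20 ≡ 9, so v_4 = 9^{−1} = 5 (mod 11).
  i = 5 (α = 2): (2−3)(2−6)(2−9)(2−4) = (−1)·(−4)·(−7)·(−2) = 56 ≡ 1, so v_5 = 1^{−1} = 1 (mod 11).
  v = [3, 9, 4, 5, 1].
Step 2: syndromes of r = [5, 8, 8, 0, 10] (all sums mod 11).
  S_0 = Σ v_i r_i = 3·5 + 9·8 + 4·8 + 5·0 + 1·10 = 129 ≡ 8.
  S_1 = Σ v_i α_i r_i = 3·3·5 + 9·6·8 + 4·9·8 + 5·4·0 + 1·2·10 = 785 ≡ 4.
  α_i^2 mod 11 = [9, 3, 4, 5, 4].
  S_2 = Σ v_i α_i^2 r_i = 3·9·5 + 9·3·8 + 4·4·8 + 5·5·0 + 1·4·10 = 519 ≡ 2.
  S = (8, 4, 2) ≠ 0, so r is not a codeword (an error is present).
Step 3: locate the error. For a single error e at position i, S_ℓ = v_i·e·α_i^ℓ, so α_err = S_1/S_0.
  S_0^{−1} = 8^{−1} = 7 (mod 11), so α_err = 4·7 = 28 ≡ 6 = α_2. Error position i = 2.
  Consistency check: S_2/S_1 = 2·3 = 6 ≡ 6 = α_err ✓ (single-error assumption holds).
Step 4: error magnitude e = S_0/v_2 = S_0·∏_{j≠2}(α_2 − α_j) = 8·5 = 40 ≡ 7 (mod 11).
Step 5: correct position 2: c_2 = r_2 − e = 8 − 7 ≡ 1 (mod 11). Hence c = [5, 1, 8, 0, 10].
  Check: interpolating c through the α_i gives m(x) = 9 + 6·x (degree < 2) with m(α_i) = c_i for every i, so c is indeed a codeword.


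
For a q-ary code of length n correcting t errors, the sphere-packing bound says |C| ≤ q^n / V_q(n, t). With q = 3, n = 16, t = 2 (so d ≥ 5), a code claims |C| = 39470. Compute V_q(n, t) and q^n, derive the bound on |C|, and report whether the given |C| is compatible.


V_q(n, t) = 513, q^n = 43046721, Hamming bound = 83911, |C| = 39470 ≤ bound (satisfied).

Step 1: Compute V_q(n, t) = Σ_{j=0}^2 C(n, j) (q−1)^j.
  j = 0: C(16,0)·(2)^0 = 1·1 = 1.
  j = 1: C(16,1)·(2)^1 = 16·2 = 32.
  j = 2: C(16,2)·(2)^2 = 120·4 = 480.
  V_q(n, t) = 1 + 32 + 480 = 513.
Step 2: q^n = 3^16 = 43046721.
Step 3: Hamming bound ⌊q^n / V_q(n,t)⌋ = ⌊43046721/513⌋ = 83911.
Step 4: Compare |C| = 39470 to 83911: satisfied.
The claimed |C| lies below the Hamming bound.


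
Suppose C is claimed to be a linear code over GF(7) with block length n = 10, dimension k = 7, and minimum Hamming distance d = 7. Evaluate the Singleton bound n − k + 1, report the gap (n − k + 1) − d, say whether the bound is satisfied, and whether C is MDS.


Singleton RHS = n − k + 1 = 4, slack = -3, bound violated (no such code; not MDS).

Singleton bound: d ≤ n − k + 1.
Here n = 10, k = 7, so n − k + 1 = 4.
Given d = 7, check d ≤ 4: NO.
Slack = (n − k + 1) − d = -3.
The slack is negative: d = 7 exceeds n − k + 1 = 4 by 3, so the Singleton bound is violated and no linear [10, 7, 7]_7 code can exist. In particular it is not MDS (MDS requires d = n − k + 1 exactly).
Description: the claimed parameters are [10, 7, 7]_7; such a code would be impossible (violates the Singleton bound).


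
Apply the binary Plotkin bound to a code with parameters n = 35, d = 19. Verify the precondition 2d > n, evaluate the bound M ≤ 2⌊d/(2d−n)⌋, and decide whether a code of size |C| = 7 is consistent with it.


Plotkin bound M ≤ 12; given |C| = 7 ≤ bound (satisfied).

Check applicability: 2d = 38, n = 35.
2d − n = 3 > 0, so Plotkin applies.
Compute d/(2d−n) = 19/3 ≈ 6.3333.
⌊d/(2d−n)⌋ = 6.
Plotkin bound: M ≤ 2·6 = 12.
Given |C| = 7, check: satisfied.
This |C| is below the Plotkin bound.


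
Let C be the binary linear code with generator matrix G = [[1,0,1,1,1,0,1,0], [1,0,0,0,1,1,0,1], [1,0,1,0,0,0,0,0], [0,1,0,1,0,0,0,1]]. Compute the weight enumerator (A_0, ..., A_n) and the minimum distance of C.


Weight distribution: A_0 = 1, A_2 = 1, A_3 = 2, A_4 = 5, A_5 = 6, A_6 = 1. Minimum distance d = 2.

Enumerate all 2^4 = 16 messages m ∈ F_2^4.
For each, compute codeword c = mG in F_2^8, then tally its weight.
  m = 0000 → c = 00000000, weight = 0.
  m = 1000 → c = 10111010, weight = 5.
  m = 0100 → c = 10001101, weight = 4.
  m = 1100 → c = 00110111, weight = 5.
  m = 0010 → c = 10100000, weight = 2.
  m = 1010 → c = 00011010, weight = 3.
  m = 0110 → c = 00101101, weight = 4.
  m = 1110 → c = 10010111, weight = 5.
  m = 0001 → c = 01010001, weight = 3.
  m = 1001 → c = 11101011, weight = 6.
  m = 0101 → c = 11011100, weight = 5.
  m = 1101 → c = 01100110, weight = 4.
  m = 0011 → c = 11110001, weight = 5.
  m = 1011 → c = 01001011, weight = 4.
  m = 0111 → c = 01111100, weight = 5.
  m = 1111 → c = 11000110, weight = 4.
Tally weights:
  weight 0: 1 codewords.
  weight 2: 1 codewords.
  weight 3: 2 codewords.
  weight 4: 5 codewords.
  weight 5: 6 codewords.
  weight 6: 1 codewords.
Minimum distance d = smallest w > 0 with A_w > 0 = 2.
Sanity: Σ A_w = 16 = 2^4 = 16 ✓.


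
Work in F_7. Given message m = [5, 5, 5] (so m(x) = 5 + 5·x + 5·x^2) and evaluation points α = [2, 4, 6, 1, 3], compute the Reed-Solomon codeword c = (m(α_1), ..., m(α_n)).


c = [0, 0, 5, 1, 2]

Message polynomial: m(x) = 5 + 5·x + 5·x^2 (mod 7).
For each evaluation point α_i, compute m(α_i) mod 7:
  α_1 = 2: Horner steps 5 → 1 → 0, so m(2) = 0.
  α_2 = 4: Horner steps 5 → 4 → 0, so m(4) = 0.
  α_3 = 6: Horner steps 5 → 0 → 5, so m(6) = 5.
  α_4 = 1: Horner steps 5 → 3 → 1, so m(1) = 1.
  α_5 = 3: Horner steps 5 → 6 → 2, so m(3) = 2.
Codeword c = [0, 0, 5, 1, 2] ∈ F_7^5.


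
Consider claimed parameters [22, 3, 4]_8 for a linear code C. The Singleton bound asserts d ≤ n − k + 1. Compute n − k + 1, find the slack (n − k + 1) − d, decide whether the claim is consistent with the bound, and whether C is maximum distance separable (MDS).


Singleton RHS = n − k + 1 = 20, slack = 16, bound satisfied, not MDS.

Singleton bound: d ≤ n − k + 1.
Here n = 22, k = 3, so n − k + 1 = 20.
Given d = 4, check d ≤ 20: YES.
Slack = (n − k + 1) − d = 16.
The code is NOT MDS (slack = 16 > 0).
Description: the claimed parameters are [22, 3, 4]_8; such a code would be non-MDS.


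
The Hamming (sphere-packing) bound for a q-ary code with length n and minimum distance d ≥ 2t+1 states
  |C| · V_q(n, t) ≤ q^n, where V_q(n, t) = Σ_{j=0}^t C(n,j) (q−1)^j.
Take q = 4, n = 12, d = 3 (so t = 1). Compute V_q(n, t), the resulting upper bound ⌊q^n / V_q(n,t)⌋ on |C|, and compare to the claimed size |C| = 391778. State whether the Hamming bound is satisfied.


V_q(n, t) = 37, q^n = 16777216, Hamming bound = 453438, |C| = 391778 ≤ bound (satisfied).

Step 1: Compute V_q(n, t) = Σ_{j=0}^1 C(n, j) (q−1)^j.
  j = 0: C(12,0)·(3)^0 = 1·1 = 1.
  j = 1: C(12,1)·(3)^1 = 12·3 = 36.
  V_q(n, t) = 1 + 36 = 37.
Step 2: q^n = 4^12 = 16777216.
Step 3: Hamming bound ⌊q^n / V_q(n,t)⌋ = ⌊16777216/37⌋ = 453438.
Step 4: Compare |C| = 391778 to 453438: satisfied.
The claimed |C| lies below the Hamming bound.


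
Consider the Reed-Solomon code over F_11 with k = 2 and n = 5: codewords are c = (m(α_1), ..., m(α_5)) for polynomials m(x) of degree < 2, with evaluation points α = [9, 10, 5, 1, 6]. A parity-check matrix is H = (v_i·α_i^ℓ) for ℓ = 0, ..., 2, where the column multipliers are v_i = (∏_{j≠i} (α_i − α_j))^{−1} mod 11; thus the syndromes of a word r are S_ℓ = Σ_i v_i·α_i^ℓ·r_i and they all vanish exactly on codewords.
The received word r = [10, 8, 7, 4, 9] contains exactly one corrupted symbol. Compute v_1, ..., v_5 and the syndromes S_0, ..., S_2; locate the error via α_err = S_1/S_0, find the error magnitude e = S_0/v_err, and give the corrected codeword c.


S = (3, 7, 9), error at position 5, error magnitude e = 4, c = [10, 8, 7, 4, 5].

Step 1: column multipliers v_i = (∏_{j≠i}(α_i − α_j))^{−1} mod 11.
  i = 1 (α = 9): (9−10)(9−5)(9−1)(9−6) = (−1)·4·8·3 = −96 ≡ 3, so v_1 = 3^{−1} = 4 (mod 11).
  i = 2 (α = 10): (10−9)(10−5)(10−1)(10−6) = 1·5·9·4 = 180 ≡ 4, so v_2 = 4^{−1} = 3 (mod 11).
  i = 3 (α = 5): (5−9)(5−10)(5−1)(5−6) = (−4)·(−5)·4·(−1) = −80 ≡ 8, so v_3 = 8^{−1} = 7 (mod 11).
  i = 4 (α = 1): (1−9)(1−10)(1−5)(1−6) = (−8)·(−9)·(−4)·(−5) = 1440 ≡ 10, so v_4 = 10^{−1} = 10 (mod 11).
  i = 5 (α = 6): (6−9)(6−10)(6−5)(6−1) = (−3)·(−4)·1·5 = 60 ≡ 5, so v_5 = 5^{−1} = 9 (mod 11).
  v = [4, 3, 7, 10, 9].
Step 2: syndromes of r = [10, 8, 7, 4, 9] (all sums mod 11).
  S_0 = Σ v_i r_i = 4·10 + 3·8 + 7·7 + 10·4 + 9·9 = 234 ≡ 3.
  S_1 = Σ v_i α_i r_i = 4·9·10 + 3·10·8 + 7·5·7 + 10·1·4 + 9·6·9 = 1371 ≡ 7.
  α_i^2 mod 11 = [4, 1, 3, 1, 3].
  S_2 = Σ v_i α_i^2 r_i = 4·4·10 + 3·1·8 + 7·3·7 + 10·1·4 + 9·3·9 = 614 ≡ 9.
  S = (3, 7, 9) ≠ 0, so r is not a codeword (an error is present).
Step 3: locate the error. For a single error e at position i, S_ℓ = v_i·e·α_i^ℓ, so α_err = S_1/S_0.
  S_0^{−1} = 3^{−1} = 4 (mod 11), so α_err = 7·4 = 28 ≡ 6 = α_5. Error position i = 5.
  Consistency check: S_2/S_1 = 9·8 = 72 ≡ 6 = α_err ✓ (single-error assumption holds).
Step 4: error magnitude e = S_0/v_5 = S_0·∏_{j≠5}(α_5 − α_j) = 3·5 = 15 ≡ 4 (mod 11).
Step 5: correct position 5: c_5 = r_5 − e = 9 − 4 ≡ 5 (mod 11). Hence c = [10, 8, 7, 4, 5].
  Check: interpolating c through the α_i gives m(x) = 6 + 9·x (degree < 2) with m(α_i) = c_i for every i, so c is indeed a codeword.


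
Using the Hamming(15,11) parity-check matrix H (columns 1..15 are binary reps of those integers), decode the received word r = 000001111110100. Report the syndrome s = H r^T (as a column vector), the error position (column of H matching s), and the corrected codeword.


s = (1, 1, 0, 0)^T, error position = 12, corrected codeword c = 000001111111100

Compute s = H r^T mod 2 one row at a time:
  s_1 = 1 + 1 + 1 + 1 + 0 + 1 + 0 + 0 = 5 ≡ 1 (mod 2).
  s_2 = 0 + 0 + 1 + 1 + 0 + 1 + 0 + 0 = 3 ≡ 1 (mod 2).
  s_3 = 0 + 0 + 1 + 1 + 1 + 1 + 0 + 0 = 4 ≡ 0 (mod 2).
  s_4 = 0 + 0 + 0 + 1 + 1 + 1 + 1 + 0 = 4 ≡ 0 (mod 2).
s = (1, 1, 0, 0)^T — this equals column 12 of H (binary 1100), so error is at position 12.
Correct: flip bit 12 of r = 000001111110100 to get c = 000001111111100.


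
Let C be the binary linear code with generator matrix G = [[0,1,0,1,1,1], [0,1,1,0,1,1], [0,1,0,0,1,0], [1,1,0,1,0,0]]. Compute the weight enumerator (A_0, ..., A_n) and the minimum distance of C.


Weight distribution: A_0 = 1, A_2 = 4, A_3 = 6, A_4 = 3, A_5 = 2. Minimum distance d = 2.

Enumerate all 2^4 = 16 messages m ∈ F_2^4.
For each, compute codeword c = mG in F_2^6, then tally its weight.
  m = 0000 → c = 000000, weight = 0.
  m = 1000 → c = 010111, weight = 4.
  m = 0100 → c = 011011, weight = 4.
  m = 1100 → c = 001100, weight = 2.
  m = 0010 → c = 010010, weight = 2.
  m = 1010 → c = 000101, weight = 2.
  m = 0110 → c = 001001, weight = 2.
  m = 1110 → c = 011110, weight = 4.
  m = 0001 → c = 110100, weight = 3.
  m = 1001 → c = 100011, weight = 3.
  m = 0101 → c = 101111, weight = 5.
  m = 1101 → c = 111000, weight = 3.
  m = 0011 → c = 100110, weight = 3.
  m = 1011 → c = 110001, weight = 3.
  m = 0111 → c = 111101, weight = 5.
  m = 1111 → c = 101010, weight = 3.
Tally weights:
  weight 0: 1 codewords.
  weight 2: 4 codewords.
  weight 3: 6 codewords.
  weight 4: 3 codewords.
  weight 5: 2 codewords.
Minimum distance d = smallest w > 0 with A_w > 0 = 2.
Sanity: Σ A_w = 16 = 2^4 = 16 ✓.


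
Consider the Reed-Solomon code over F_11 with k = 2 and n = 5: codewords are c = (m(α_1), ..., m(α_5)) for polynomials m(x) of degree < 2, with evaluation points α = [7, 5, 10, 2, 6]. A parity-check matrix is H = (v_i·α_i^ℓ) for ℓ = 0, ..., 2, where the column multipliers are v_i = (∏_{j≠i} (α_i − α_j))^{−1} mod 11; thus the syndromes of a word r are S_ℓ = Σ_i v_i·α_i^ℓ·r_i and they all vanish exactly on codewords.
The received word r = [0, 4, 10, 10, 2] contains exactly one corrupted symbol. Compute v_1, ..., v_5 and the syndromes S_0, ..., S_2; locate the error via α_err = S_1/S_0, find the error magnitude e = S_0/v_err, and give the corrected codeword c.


S = (7, 4, 7), error at position 3, error magnitude e = 5, c = [0, 4, 5, 10, 2].

Step 1: column multipliers v_i = (∏_{j≠i}(α_i − α_j))^{−1} mod 11.
  i = 1 (α = 7): (7−5)(7−10)(7−2)(7−6) = 2·(−3)·5·1 = −30 ≡ 3, so v_1 = 3^{−1} = 4 (mod 11).
  i = 2 (α = 5): (5−7)(5−10)(5−2)(5−6) = (−2)·(−5)·3·(−1) = −30 ≡ 3, so v_2 = 3^{−1} = 4 (mod 11).
  i = 3 (α = 10): (10−7)(10−5)(10−2)(10−6) = 3·5·8·4 = 480 ≡ 7, so v_3 = 7^{−1} = 8 (mod 11).
  i = 4 (α = 2): (2−7)(2−5)(2−10)(2−6) = (−5)·(−3)·(−8)·(−4) = 480 ≡ 7, so v_4 = 7^{−1} = 8 (mod 11).
  i = 5 (α = 6): (6−7)(6−5)(6−10)(6−2) = (−1)·1·(−4)·4 = 16 ≡ 5, so v_5 = 5^{−1} = 9 (mod 11).
  v = [4, 4, 8, 8, 9].
Step 2: syndromes of r = [0, 4, 10, 10, 2] (all sums mod 11).
  S_0 = Σ v_i r_i = 4·0 + 4·4 + 8·10 + 8·10 + 9·2 = 194 ≡ 7.
  S_1 = Σ v_i α_i r_i = 4·7·0 + 4·5·4 + 8·10·10 + 8·2·10 + 9·6·2 = 1148 ≡ 4.
  α_i^2 mod 11 = [5, 3, 1, 4, 3].
  S_2 = Σ v_i α_i^2 r_i = 4·5·0 + 4·3·4 + 8·1·10 + 8·4·10 + 9·3·2 = 502 ≡ 7.
  S = (7, 4, 7) ≠ 0, so r is not a codeword (an error is present).
Step 3: locate the error. For a single error e at position i, S_ℓ = v_i·e·α_i^ℓ, so α_err = S_1/S_0.
  S_0^{−1} = 7^{−1} = 8 (mod 11), so α_err = 4·8 = 32 ≡ 10 = α_3. Error position i = 3.
  Consistency check: S_2/S_1 = 7·3 = 21 ≡ 10 = α_err ✓ (single-error assumption holds).
Step 4: error magnitude e = S_0/v_3 = S_0·∏_{j≠3}(α_3 − α_j) = 7·7 = 49 ≡ 5 (mod 11).
Step 5: correct position 3: c_3 = r_3 − e = 10 − 5 ≡ 5 (mod 11). Hence c = [0, 4, 5, 10, 2].
  Check: interpolating c through the α_i gives m(x) = 3 + 9·x (degree < 2) with m(α_i) = c_i for every i, so c is indeed a codeword.


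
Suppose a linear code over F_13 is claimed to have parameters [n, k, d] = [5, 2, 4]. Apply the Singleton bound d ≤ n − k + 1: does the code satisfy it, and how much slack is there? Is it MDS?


Singleton RHS = n − k + 1 = 4, slack = 0, bound satisfied, MDS.

Singleton bound: d ≤ n − k + 1.
Here n = 5, k = 2, so n − k + 1 = 4.
Given d = 4, check d ≤ 4: YES.
Slack = (n − k + 1) − d = 0.
The code is MDS (slack = 0).
Description: the claimed parameters are [5, 2, 4]_13; such a code would be MDS (meets Singleton bound).


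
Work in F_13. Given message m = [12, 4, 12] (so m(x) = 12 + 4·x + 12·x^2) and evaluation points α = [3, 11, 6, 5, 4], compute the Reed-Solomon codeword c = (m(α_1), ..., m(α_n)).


c = [2, 0, 0, 7, 12]

Message polynomial: m(x) = 12 + 4·x + 12·x^2 (mod 13).
For each evaluation point α_i, compute m(α_i) mod 13:
  α_1 = 3: Horner steps 12 → 1 → 2, so m(3) = 2.
  α_2 = 11: Horner steps 12 → 6 → 0, so m(11) = 0.
  α_3 = 6: Horner steps 12 → 11 → 0, so m(6) = 0.
  α_4 = 5: Horner steps 12 → 12 → 7, so m(5) = 7.
  α_5 = 4: Horner steps 12 → 0 → 12, so m(4) = 12.
Codeword c = [2, 0, 0, 7, 12] ∈ F_13^5.


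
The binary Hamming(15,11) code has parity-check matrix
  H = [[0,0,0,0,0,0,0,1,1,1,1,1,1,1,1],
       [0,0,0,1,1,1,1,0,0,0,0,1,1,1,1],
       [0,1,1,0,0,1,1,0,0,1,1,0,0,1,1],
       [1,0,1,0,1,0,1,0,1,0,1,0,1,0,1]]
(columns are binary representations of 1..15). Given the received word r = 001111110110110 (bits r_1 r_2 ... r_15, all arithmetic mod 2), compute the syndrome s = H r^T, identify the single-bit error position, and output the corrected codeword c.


s = (1, 0, 0, 1)^T, error position = 9, corrected codeword c = 001111111110110

Compute s = H r^T mod 2 one row at a time:
  s_1 = 1 + 0 + 1 + 1 + 0 + 1 + 1 + 0 = 5 ≡ 1 (mod 2).
  s_2 = 1 + 1 + 1 + 1 + 0 + 1 + 1 + 0 = 6 ≡ 0 (mod 2).
  s_3 = 0 + 1 + 1 + 1 + 1 + 1 + 1 + 0 = 6 ≡ 0 (mod 2).
  s_4 = 0 + 1 + 1 + 1 + 0 + 1 + 1 + 0 = 5 ≡ 1 (mod 2).
s = (1, 0, 0, 1)^T — this equals column 9 of H (binary 1001), so error is at position 9.
Correct: flip bit 9 of r = 001111110110110 to get c = 001111111110110.


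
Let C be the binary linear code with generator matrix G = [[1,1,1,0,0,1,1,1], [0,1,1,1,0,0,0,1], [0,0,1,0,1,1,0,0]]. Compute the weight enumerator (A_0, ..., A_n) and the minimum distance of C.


Weight distribution: A_0 = 1, A_3 = 1, A_4 = 2, A_5 = 3, A_6 = 1. Minimum distance d = 3.

Enumerate all 2^3 = 8 messages m ∈ F_2^3.
For each, compute codeword c = mG in F_2^8, then tally its weight.
  m = 000 → c = 00000000, weight = 0.
  m = 100 → c = 11100111, weight = 6.
  m = 010 → c = 01110001, weight = 4.
  m = 110 → c = 10010110, weight = 4.
  m = 001 → c = 00101100, weight = 3.
  m = 101 → c = 11001011, weight = 5.
  m = 011 → c = 01011101, weight = 5.
  m = 111 → c = 10111010, weight = 5.
Tally weights:
  weight 0: 1 codewords.
  weight 3: 1 codewords.
  weight 4: 2 codewords.
  weight 5: 3 codewords.
  weight 6: 1 codewords.
Minimum distance d = smallest w > 0 with A_w > 0 = 3.
Sanity: Σ A_w = 8 = 2^3 = 8 ✓.


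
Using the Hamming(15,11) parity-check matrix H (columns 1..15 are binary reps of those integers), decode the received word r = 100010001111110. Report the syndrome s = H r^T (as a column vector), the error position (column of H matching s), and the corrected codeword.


s = (0, 0, 1, 1)^T, error position = 3, corrected codeword c = 101010001111110

Compute s = H r^T mod 2 one row at a time:
  s_1 = 0 + 1 + 1 + 1 + 1 + 1 + 1 + 0 = 6 ≡ 0 (mod 2).
  s_2 = 0 + 1 + 0 + 0 + 1 + 1 + 1 + 0 = 4 ≡ 0 (mod 2).
  s_3 = 0 + 0 + 0 + 0 + 1 + 1 + 1 + 0 = 3 ≡ 1 (mod 2).
  s_4 = 1 + 0 + 1 + 0 + 1 + 1 + 1 + 0 = 5 ≡ 1 (mod 2).
s = (0, 0, 1, 1)^T — this equals column 3 of H (binary 0011), so error is at position 3.
Correct: flip bit 3 of r = 100010001111110 to get c = 101010001111110.


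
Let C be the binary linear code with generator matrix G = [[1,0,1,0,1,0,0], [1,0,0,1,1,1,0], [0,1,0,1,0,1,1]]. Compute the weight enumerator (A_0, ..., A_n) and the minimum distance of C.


Weight distribution: A_0 = 1, A_3 = 3, A_4 = 3, A_7 = 1. Minimum distance d = 3.

Enumerate all 2^3 = 8 messages m ∈ F_2^3.
For each, compute codeword c = mG in F_2^7, then tally its weight.
  m = 000 → c = 0000000, weight = 0.
  m = 100 → c = 1010100, weight = 3.
  m = 010 → c = 1001110, weight = 4.
  m = 110 → c = 0011010, weight = 3.
  m = 001 → c = 0101011, weight = 4.
  m = 101 → c = 1111111, weight = 7.
  m = 011 → c = 1100101, weight = 4.
  m = 111 → c = 0110001, weight = 3.
Tally weights:
  weight 0: 1 codewords.
  weight 3: 3 codewords.
  weight 4: 3 codewords.
  weight 7: 1 codewords.
Minimum distance d = smallest w > 0 with A_w > 0 = 3.
Sanity: Σ A_w = 8 = 2^3 = 8 ✓.


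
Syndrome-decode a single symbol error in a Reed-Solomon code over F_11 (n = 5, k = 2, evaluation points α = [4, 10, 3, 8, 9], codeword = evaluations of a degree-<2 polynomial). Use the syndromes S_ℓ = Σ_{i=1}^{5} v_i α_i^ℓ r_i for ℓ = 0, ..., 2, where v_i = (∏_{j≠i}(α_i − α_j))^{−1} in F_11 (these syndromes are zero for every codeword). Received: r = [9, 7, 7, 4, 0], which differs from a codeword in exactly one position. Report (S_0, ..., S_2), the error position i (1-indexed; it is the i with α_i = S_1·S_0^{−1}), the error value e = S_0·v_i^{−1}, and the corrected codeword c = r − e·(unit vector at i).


S = (5, 4, 1), error at position 3, error magnitude e = 5, c = [9, 7, 2, 4, 0].

Step 1: column multipliers v_i = (∏_{j≠i}(α_i − α_j))^{−1} mod 11.
  i = 1 (α = 4): (4−10)(4−3)(4−8)(4−9) = (−6)·1·(−4)·(−5) = −120 ≡ 1, so v_1 = 1^{−1} = 1 (mod 11).
  i = 2 (α = 10): (10−4)(10−3)(10−8)(10−9) = 6·7·2·1 = 84 ≡ 7, so v_2 = 7^{−1} = 8 (mod 11).
  i = 3 (α = 3): (3−4)(3−10)(3−8)(3−9) = (−1)·(−7)·(−5)·(−6) = 210 ≡ 1, so v_3 = 1^{−1} = 1 (mod 11).
  i = 4 (α = 8): (8−4)(8−10)(8−3)(8−9) = 4·(−2)·5·(−1) = 40 ≡ 7, so v_4 = 7^{−1} = 8 (mod 11).
  i = 5 (α = 9): (9−4)(9−10)(9−3)(9−8) = 5·(−1)·6·1 = −30 ≡ 3, so v_5 = 3^{−1} = 4 (mod 11).
  v = [1, 8, 1, 8, 4].
Step 2: syndromes of r = [9, 7, 7, 4, 0] (all sums mod 11).
  S_0 = Σ v_i r_i = 1·9 + 8·7 + 1·7 + 8·4 + 4·0 = 104 ≡ 5.
  S_1 = Σ v_i α_i r_i = 1·4·9 + 8·10·7 + 1·3·7 + 8·8·4 + 4·9·0 = 873 ≡ 4.
  α_i^2 mod 11 = [5, 1, 9, 9, 4].
  S_2 = Σ v_i α_i^2 r_i = 1·5·9 + 8·1·7 + 1·9·7 + 8·9·4 + 4·4·0 = 452 ≡ 1.
  S = (5, 4, 1) ≠ 0, so r is not a codeword (an error is present).
Step 3: locate the error. For a single error e at position i, S_ℓ = v_i·e·α_i^ℓ, so α_err = S_1/S_0.
  S_0^{−1} = 5^{−1} = 9 (mod 11), so α_err = 4·9 = 36 ≡ 3 = α_3. Error position i = 3.
  Consistency check: S_2/S_1 = 1·3 = 3 ≡ 3 = α_err ✓ (single-error assumption holds).
Step 4: error magnitude e = S_0/v_3 = S_0·∏_{j≠3}(α_3 − α_j) = 5·1 = 5 ≡ 5 (mod 11).
Step 5: correct position 3: c_3 = r_3 − e = 7 − 5 ≡ 2 (mod 11). Hence c = [9, 7, 2, 4, 0].
  Check: interpolating c through the α_i gives m(x) = 3 + 7·x (degree < 2) with m(α_i) = c_i for every i, so c is indeed a codeword.


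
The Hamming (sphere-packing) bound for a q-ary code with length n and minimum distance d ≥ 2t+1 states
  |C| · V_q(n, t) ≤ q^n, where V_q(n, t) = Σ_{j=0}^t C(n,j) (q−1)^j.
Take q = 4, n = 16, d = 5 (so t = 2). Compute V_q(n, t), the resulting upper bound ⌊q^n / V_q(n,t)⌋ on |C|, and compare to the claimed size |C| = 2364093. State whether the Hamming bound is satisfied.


V_q(n, t) = 1129, q^n = 4294967296, Hamming bound = 3804222, |C| = 2364093 ≤ bound (satisfied).

Step 1: Compute V_q(n, t) = Σ_{j=0}^2 C(n, j) (q−1)^j.
  j = 0: C(16,0)·(3)^0 = 1·1 = 1.
  j = 1: C(16,1)·(3)^1 = 16·3 = 48.
  j = 2: C(16,2)·(3)^2 = 120·9 = 1080.
  V_q(n, t) = 1 + 48 + 1080 = 1129.
Step 2: q^n = 4^16 = 4294967296.
Step 3: Hamming bound ⌊q^n / V_q(n,t)⌋ = ⌊4294967296/1129⌋ = 3804222.
Step 4: Compare |C| = 2364093 to 3804222: satisfied.
The claimed |C| lies below the Hamming bound.


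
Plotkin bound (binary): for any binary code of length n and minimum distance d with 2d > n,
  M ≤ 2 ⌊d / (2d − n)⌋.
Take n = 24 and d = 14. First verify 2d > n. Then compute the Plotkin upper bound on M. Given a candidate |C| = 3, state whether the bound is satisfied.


Plotkin bound M ≤ 6; given |C| = 3 ≤ bound (satisfied).

Check applicability: 2d = 28, n = 24.
2d − n = 4 > 0, so Plotkin applies.
Compute d/(2d−n) = 14/4 ≈ 3.5000.
⌊d/(2d−n)⌋ = 3.
Plotkin bound: M ≤ 2·3 = 6.
Given |C| = 3, check: satisfied.
This |C| is below the Plotkin bound.


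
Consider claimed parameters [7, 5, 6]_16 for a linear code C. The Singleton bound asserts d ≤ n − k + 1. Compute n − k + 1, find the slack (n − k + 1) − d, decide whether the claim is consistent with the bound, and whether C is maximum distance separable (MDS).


Singleton RHS = n − k + 1 = 3, slack = -3, bound violated (no such code; not MDS).

Singleton bound: d ≤ n − k + 1.
Here n = 7, k = 5, so n − k + 1 = 3.
Given d = 6, check d ≤ 3: NO.
Slack = (n − k + 1) − d = -3.
The slack is negative: d = 6 exceeds n − k + 1 = 3 by 3, so the Singleton bound is violated and no linear [7, 5, 6]_16 code can exist. In particular it is not MDS (MDS requires d = n − k + 1 exactly).
Description: the claimed parameters are [7, 5, 6]_16; such a code would be impossible (violates the Singleton bound).


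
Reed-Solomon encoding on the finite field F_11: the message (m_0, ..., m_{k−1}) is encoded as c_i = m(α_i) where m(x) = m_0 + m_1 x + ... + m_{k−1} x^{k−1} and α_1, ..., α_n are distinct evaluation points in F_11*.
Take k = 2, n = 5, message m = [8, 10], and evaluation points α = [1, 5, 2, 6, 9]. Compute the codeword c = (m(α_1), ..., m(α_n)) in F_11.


c = [7, 3, 6, 2, 10]

Message polynomial: m(x) = 8 + 10·x (mod 11).
For each evaluation point α_i, compute m(α_i) mod 11:
  α_1 = 1: Horner steps 10 → 7, so m(1) = 7.
  α_2 = 5: Horner steps 10 → 3, so m(5) = 3.
  α_3 = 2: Horner steps 10 → 6, so m(2) = 6.
  α_4 = 6: Horner steps 10 → 2, so m(6) = 2.
  α_5 = 9: Horner steps 10 → 10, so m(9) = 10.
Codeword c = [7, 3, 6, 2, 10] ∈ F_11^5.


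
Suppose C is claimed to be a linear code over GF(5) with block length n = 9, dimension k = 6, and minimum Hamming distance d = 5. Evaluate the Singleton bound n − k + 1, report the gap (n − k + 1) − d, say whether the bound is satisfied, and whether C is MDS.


Singleton RHS = n − k + 1 = 4, slack = -1, bound violated (no such code; not MDS).

Singleton bound: d ≤ n − k + 1.
Here n = 9, k = 6, so n − k + 1 = 4.
Given d = 5, check d ≤ 4: NO.
Slack = (n − k + 1) − d = -1.
The slack is negative: d = 5 exceeds n − k + 1 = 4 by 1, so the Singleton bound is violated and no linear [9, 6, 5]_5 code can exist. In particular it is not MDS (MDS requires d = n − k + 1 exactly).
Description: the claimed parameters are [9, 6, 5]_5; such a code would be impossible (violates the Singleton bound).


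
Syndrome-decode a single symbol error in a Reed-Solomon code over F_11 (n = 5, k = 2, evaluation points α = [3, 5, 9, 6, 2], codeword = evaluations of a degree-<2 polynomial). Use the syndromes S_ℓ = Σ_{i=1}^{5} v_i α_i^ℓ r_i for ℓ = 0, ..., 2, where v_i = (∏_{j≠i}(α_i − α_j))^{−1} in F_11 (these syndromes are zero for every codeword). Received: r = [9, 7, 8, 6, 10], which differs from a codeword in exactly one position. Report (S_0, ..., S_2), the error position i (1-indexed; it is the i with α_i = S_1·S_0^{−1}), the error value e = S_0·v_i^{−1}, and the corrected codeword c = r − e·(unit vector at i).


S = (3, 5, 1), error at position 3, error magnitude e = 5, c = [9, 7, 3, 6, 10].

Step 1: column multipliers v_i = (∏_{j≠i}(α_i − α_j))^{−1} mod 11.
  i = 1 (α = 3): (3−5)(3−9)(3−6)(3−2) = (−2)·(−6)·(−3)·1 = −36 ≡ 8, so v_1 = 8^{−1} = 7 (mod 11).
  i = 2 (α = 5): (5−3)(5−9)(5−6)(5−2) = 2·(−4)·(−1)·3 = 24 ≡ 2, so v_2 = 2^{−1} = 6 (mod 11).
  i = 3 (α = 9): (9−3)(9−5)(9−6)(9−2) = 6·4·3·7 = 504 ≡ 9, so v_3 = 9^{−1} = 5 (mod 11).
  i = 4 (α = 6): (6−3)(6−5)(6−9)(6−2) = 3·1·(−3)·4 = −36 ≡ 8, so v_4 = 8^{−1} = 7 (mod 11).
  i = 5 (α = 2): (2−3)(2−5)(2−9)(2−6) = (−1)·(−3)·(−7)·(−4) = 84 ≡ 7, so v_5 = 7^{−1} = 8 (mod 11).
  v = [7, 6, 5, 7, 8].
Step 2: syndromes of r = [9, 7, 8, 6, 10] (all sums mod 11).
  S_0 = Σ v_i r_i = 7·9 + 6·7 + 5·8 + 7·6 + 8·10 = 267 ≡ 3.
  S_1 = Σ v_i α_i r_i = 7·3·9 + 6·5·7 + 5·9·8 + 7·6·6 + 8·2·10 = 1171 ≡ 5.
  α_i^2 mod 11 = [9, 3, 4, 3, 4].
  S_2 = Σ v_i α_i^2 r_i = 7·9·9 + 6·3·7 + 5·4·8 + 7·3·6 + 8·4·10 = 1299 ≡ 1.
  S = (3, 5, 1) ≠ 0, so r is not a codeword (an error is present).
Step 3: locate the error. For a single error e at position i, S_ℓ = v_i·e·α_i^ℓ, so α_err = S_1/S_0.
  S_0^{−1} = 3^{−1} = 4 (mod 11), so α_err = 5·4 = 20 ≡ 9 = α_3. Error position i = 3.
  Consistency check: S_2/S_1 = 1·9 = 9 ≡ 9 = α_err ✓ (single-error assumption holds).
Step 4: error magnitude e = S_0/v_3 = S_0·∏_{j≠3}(α_3 − α_j) = 3·9 = 27 ≡ 5 (mod 11).
Step 5: correct position 3: c_3 = r_3 − e = 8 − 5 ≡ 3 (mod 11). Hence c = [9, 7, 3, 6, 10].
  Check: interpolating c through the α_i gives m(x) = 1 + 10·x (degree < 2) with m(α_i) = c_i for every i, so c is indeed a codeword.


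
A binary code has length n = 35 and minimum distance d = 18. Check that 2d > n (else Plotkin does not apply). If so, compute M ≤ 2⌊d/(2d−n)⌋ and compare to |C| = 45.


Plotkin bound M ≤ 36; given |C| = 45 > bound (violated).

Check applicability: 2d = 36, n = 35.
2d − n = 1 > 0, so Plotkin applies.
Compute d/(2d−n) = 18/1 ≈ 18.0000.
⌊d/(2d−n)⌋ = 18.
Plotkin bound: M ≤ 2·18 = 36.
Given |C| = 45, check: VIOLATED.
This |C| is above the Plotkin bound, so no binary code with n = 35, d = 18 and 45 codewords exists.


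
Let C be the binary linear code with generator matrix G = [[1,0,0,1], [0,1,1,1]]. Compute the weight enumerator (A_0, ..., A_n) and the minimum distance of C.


Weight distribution: A_0 = 1, A_2 = 1, A_3 = 2. Minimum distance d = 2.

Enumerate all 2^2 = 4 messages m ∈ F_2^2.
For each, compute codeword c = mG in F_2^4, then tally its weight.
  m = 00 → c = 0000, weight = 0.
  m = 10 → c = 1001, weight = 2.
  m = 01 → c = 0111, weight = 3.
  m = 11 → c = 1110, weight = 3.
Tally weights:
  weight 0: 1 codewords.
  weight 2: 1 codewords.
  weight 3: 2 codewords.
Minimum distance d = smallest w > 0 with A_w > 0 = 2.
Sanity: Σ A_w = 4 = 2^2 = 4 ✓.


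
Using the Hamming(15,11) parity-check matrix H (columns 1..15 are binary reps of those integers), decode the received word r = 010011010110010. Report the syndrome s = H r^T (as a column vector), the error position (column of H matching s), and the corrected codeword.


s = (0, 1, 1, 0)^T, error position = 6, corrected codeword c = 010010010110010

Compute s = H r^T mod 2 one row at a time:
  s_1 = 1 + 0 + 1 + 1 + 0 + 0 + 1 + 0 = 4 ≡ 0 (mod 2).
  s_2 = 0 + 1 + 1 + 0 + 0 + 0 + 1 + 0 = 3 ≡ 1 (mod 2).
  s_3 = 1 + 0 + 1 + 0 + 1 + 1 + 1 + 0 = 5 ≡ 1 (mod 2).
  s_4 = 0 + 0 + 1 + 0 + 0 + 1 + 0 + 0 = 2 ≡ 0 (mod 2).
s = (0, 1, 1, 0)^T — this equals column 6 of H (binary 0110), so error is at position 6.
Correct: flip bit 6 of r = 010011010110010 to get c = 010010010110010.


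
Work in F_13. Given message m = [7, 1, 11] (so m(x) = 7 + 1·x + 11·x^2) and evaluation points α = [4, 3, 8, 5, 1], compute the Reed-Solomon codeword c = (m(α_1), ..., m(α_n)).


c = [5, 5, 4, 1, 6]

Message polynomial: m(x) = 7 + 1·x + 11·x^2 (mod 13).
For each evaluation point α_i, compute m(α_i) mod 13:
  α_1 = 4: Horner steps 11 → 6 → 5, so m(4) = 5.
  α_2 = 3: Horner steps 11 → 8 → 5, so m(3) = 5.
  α_3 = 8: Horner steps 11 → 11 → 4, so m(8) = 4.
  α_4 = 5: Horner steps 11 → 4 → 1, so m(5) = 1.
  α_5 = 1: Horner steps 11 → 12 → 6, so m(1) = 6.
Codeword c = [5, 5, 4, 1, 6] ∈ F_13^5.


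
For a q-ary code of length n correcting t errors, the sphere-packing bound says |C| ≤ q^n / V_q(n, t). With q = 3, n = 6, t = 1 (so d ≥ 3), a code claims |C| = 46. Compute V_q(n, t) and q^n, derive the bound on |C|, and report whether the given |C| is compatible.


V_q(n, t) = 13, q^n = 729, Hamming bound = 56, |C| = 46 ≤ bound (satisfied).

Step 1: Compute V_q(n, t) = Σ_{j=0}^1 C(n, j) (q−1)^j.
  j = 0: C(6,0)·(2)^0 = 1·1 = 1.
  j = 1: C(6,1)·(2)^1 = 6·2 = 12.
  V_q(n, t) = 1 + 12 = 13.
Step 2: q^n = 3^6 = 729.
Step 3: Hamming bound ⌊q^n / V_q(n,t)⌋ = ⌊729/13⌋ = 56.
Step 4: Compare |C| = 46 to 56: satisfied.
The claimed |C| lies below the Hamming bound.
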